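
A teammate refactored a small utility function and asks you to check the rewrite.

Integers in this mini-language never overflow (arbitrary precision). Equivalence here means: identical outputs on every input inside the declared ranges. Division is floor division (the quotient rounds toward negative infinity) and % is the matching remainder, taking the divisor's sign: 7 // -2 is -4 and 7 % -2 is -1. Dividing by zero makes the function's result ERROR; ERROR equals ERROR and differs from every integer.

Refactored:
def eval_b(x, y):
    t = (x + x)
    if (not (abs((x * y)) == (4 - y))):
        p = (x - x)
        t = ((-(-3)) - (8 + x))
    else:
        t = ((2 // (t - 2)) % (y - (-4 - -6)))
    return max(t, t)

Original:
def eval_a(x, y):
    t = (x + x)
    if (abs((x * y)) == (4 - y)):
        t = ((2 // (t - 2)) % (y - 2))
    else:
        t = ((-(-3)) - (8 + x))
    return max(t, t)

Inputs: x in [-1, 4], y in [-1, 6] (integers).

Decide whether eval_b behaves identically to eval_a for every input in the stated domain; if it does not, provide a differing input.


Reading the diff, among the changes: arithmetic usage differs, statement counts differ, boolean connective usage differs, constant usage differs, local variable names differ.
One worked example (x=-1, y=6) — eval_a: t := -2 | (abs((x * y)) == (4 - y)): false | t := -4 | result -4; eval_b: t := -2 | (not (abs((x * y)) == (4 - y))): true | p := 0 | t := -4 | result -4; agreement on -4.
Checked all 48 inputs in the declared domain: the outputs agree on every one.
verdict: equivalent


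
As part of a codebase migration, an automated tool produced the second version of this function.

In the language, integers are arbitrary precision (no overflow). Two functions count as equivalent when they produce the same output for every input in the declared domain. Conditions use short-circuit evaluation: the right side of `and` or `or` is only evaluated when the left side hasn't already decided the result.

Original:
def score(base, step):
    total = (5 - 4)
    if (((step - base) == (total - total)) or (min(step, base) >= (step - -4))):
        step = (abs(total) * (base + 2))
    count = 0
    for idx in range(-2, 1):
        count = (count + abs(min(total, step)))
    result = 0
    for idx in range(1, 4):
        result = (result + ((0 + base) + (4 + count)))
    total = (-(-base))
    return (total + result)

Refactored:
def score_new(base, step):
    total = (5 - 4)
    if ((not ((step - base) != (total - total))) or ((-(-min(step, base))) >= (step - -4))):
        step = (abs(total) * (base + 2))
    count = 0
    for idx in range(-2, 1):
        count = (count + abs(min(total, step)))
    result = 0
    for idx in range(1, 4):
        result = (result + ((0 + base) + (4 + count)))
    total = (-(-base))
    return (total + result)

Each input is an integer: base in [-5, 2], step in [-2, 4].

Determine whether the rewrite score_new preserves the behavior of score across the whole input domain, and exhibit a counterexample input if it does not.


The two versions differ — the changes include comparison usage differs, boolean connective usage differs.
As a probe, take base=-2, step=4: score runs total=1, then (((step - base) == (total - total)) or (min(step, base) >= (step - -4))) is false, then count=0, then (idx=-2), then count=1, then (idx=-1), then count=2, then (idx=0), then count=3, then result=0, then (idx=1), then result=5, then (idx=2), then result=10, then (idx=3), then result=15, then total=-2, then returns 13; score_new runs total=1, then ((not ((step - base) != (total - total))) or ((-(-min(step, base))) >= (step - -4))) is false, then count=0, then (idx=-2), then count=1, then (idx=-1), then count=2, then (idx=0), then count=3, then result=0, then (idx=1), then result=5, then (idx=2), then result=10, then (idx=3), then result=15, then total=-2, then returns 13; both end at 13.
Every one of the 56 inputs gives matching results.
verdict: equivalent


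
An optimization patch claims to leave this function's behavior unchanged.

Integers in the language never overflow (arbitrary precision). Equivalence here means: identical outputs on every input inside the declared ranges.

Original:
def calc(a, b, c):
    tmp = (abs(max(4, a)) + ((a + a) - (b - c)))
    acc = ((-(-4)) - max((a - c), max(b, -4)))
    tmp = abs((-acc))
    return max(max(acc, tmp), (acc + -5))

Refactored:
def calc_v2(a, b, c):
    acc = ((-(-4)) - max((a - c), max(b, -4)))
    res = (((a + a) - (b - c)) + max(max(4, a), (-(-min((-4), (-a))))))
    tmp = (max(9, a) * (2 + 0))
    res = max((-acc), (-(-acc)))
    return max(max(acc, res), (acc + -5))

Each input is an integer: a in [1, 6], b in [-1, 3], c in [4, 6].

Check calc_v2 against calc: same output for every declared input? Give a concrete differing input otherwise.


This is a faithful refactor — statement counts differ, constant usage differs, local variable names differ, arithmetic usage differs, min/max/abs usage differs, but the computed results match everywhere.
As a probe, take a=2, b=2, c=4: calc runs tmp becomes 10; next acc becomes 2; next tmp becomes 2; next final value 2; calc_v2 runs acc becomes 2; next res becomes 10; next tmp becomes 18; next res becomes 2; next final value 2; both end at 2.
Every one of the 90 inputs gives matching results.
verdict: equivalent


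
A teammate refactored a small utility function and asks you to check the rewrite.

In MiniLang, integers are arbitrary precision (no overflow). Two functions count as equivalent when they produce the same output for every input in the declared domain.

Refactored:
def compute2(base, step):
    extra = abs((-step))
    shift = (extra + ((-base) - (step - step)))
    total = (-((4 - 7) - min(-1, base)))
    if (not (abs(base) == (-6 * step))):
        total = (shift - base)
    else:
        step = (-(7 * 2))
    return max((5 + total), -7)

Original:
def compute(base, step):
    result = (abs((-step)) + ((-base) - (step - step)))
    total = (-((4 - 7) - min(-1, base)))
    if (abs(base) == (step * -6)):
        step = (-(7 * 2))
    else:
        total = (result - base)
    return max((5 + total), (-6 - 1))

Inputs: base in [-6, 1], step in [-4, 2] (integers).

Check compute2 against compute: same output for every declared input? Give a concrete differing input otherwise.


Differences: boolean connective usage differs, local variable names differ, constant usage differs, statement counts differ, arithmetic usage differs — yet all 56 inputs agree.
verdict: equivalent


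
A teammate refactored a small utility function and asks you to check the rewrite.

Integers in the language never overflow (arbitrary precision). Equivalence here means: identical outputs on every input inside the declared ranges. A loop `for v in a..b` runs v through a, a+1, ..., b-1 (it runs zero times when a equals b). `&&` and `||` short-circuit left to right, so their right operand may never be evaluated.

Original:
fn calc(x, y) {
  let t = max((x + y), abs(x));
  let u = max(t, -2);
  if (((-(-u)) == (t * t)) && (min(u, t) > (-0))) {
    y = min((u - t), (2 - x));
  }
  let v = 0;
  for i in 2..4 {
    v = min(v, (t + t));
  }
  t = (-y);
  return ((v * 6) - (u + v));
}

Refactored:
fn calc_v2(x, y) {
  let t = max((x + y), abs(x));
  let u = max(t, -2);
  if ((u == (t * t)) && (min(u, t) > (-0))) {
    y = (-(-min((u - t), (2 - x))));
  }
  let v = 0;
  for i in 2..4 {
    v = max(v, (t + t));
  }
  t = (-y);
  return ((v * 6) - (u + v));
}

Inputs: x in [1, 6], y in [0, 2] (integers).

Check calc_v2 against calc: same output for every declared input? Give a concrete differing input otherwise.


Not equivalent: x=1, y=0 separates them (-1 vs 9).
calc: t becomes 1; next u becomes 1; next (((-(-u)) == (t * t)) && (min(u, t) > (-0))) evaluates to true; next y becomes 0; next v becomes 0; next at i=2:; next v becomes 0; next at i=3:; next v becomes 0; next t becomes 0; next final value -1
calc_v2: t becomes 1; next u becomes 1; next ((u == (t * t)) && (min(u, t) > (-0))) evaluates to true; next y becomes 0; next v becomes 0; next at i=2:; next v becomes 2; next at i=3:; next v becomes 2; next t becomes 0; next final value 9
verdict: not equivalent; witness: x=1, y=0


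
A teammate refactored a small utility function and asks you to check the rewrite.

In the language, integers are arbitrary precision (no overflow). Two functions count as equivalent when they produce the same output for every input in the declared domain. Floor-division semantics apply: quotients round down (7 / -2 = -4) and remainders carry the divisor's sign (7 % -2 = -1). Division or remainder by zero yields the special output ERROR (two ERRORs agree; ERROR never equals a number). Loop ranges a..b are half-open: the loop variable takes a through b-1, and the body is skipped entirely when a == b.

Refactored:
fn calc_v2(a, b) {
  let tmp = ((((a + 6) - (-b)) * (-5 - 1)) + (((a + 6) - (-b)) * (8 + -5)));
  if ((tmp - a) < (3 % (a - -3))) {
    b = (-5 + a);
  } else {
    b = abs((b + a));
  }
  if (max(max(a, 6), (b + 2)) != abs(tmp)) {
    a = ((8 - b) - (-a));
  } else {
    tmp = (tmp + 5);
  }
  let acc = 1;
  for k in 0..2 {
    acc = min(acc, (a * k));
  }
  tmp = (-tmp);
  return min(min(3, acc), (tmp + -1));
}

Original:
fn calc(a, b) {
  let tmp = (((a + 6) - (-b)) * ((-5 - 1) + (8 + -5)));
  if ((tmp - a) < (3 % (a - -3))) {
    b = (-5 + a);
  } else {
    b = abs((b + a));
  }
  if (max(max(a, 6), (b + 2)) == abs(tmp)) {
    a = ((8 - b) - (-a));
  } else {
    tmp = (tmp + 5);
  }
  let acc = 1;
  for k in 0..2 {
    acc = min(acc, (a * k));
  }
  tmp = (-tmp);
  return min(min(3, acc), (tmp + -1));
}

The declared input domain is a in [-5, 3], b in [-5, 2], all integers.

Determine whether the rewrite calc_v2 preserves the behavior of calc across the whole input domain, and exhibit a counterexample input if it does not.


At a=-5, b=-5: calc gives -13, calc_v2 gives -18.
verdict: not equivalent; witness: a=-5, b=-5


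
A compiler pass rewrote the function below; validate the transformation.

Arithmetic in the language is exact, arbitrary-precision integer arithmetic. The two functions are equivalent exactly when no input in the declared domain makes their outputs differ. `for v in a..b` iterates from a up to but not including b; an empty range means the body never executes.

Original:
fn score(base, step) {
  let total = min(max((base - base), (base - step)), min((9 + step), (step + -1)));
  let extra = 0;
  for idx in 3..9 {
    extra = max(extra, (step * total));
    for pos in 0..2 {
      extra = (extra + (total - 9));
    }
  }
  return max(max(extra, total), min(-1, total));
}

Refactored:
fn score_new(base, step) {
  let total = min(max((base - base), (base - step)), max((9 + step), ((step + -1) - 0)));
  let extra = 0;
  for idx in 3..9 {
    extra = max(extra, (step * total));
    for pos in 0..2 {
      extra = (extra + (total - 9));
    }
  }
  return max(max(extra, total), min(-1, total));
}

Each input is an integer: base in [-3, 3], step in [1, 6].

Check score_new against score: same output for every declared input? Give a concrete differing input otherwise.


These are not equivalent — on base=2, step=1 the outputs split (0 vs 1).
score: total := 0 | extra := 0 | iter idx=3: | extra := 0 | iter pos=0: | extra := -9 | iter pos=1: | extra := -18 | iter idx=4: | extra := 0 | iter pos=0: | extra := -9 | iter pos=1: | extra := -18 | iter idx=5: | extra := 0 | iter pos=0: | extra := -9 | iter pos=1: | extra := -18 | iter idx=6: | extra := 0 | iter pos=0: | extra := -9 | iter pos=1: | extra := -18 | iter idx=7: | extra := 0 | iter pos=0: | extra := -9 | iter pos=1: | extra := -18 | iter idx=8: | extra := 0 | iter pos=0: | extra := -9 | iter pos=1: | extra := -18 | result 0
score_new: total := 1 | extra := 0 | iter idx=3: | extra := 1 | iter pos=0: | extra := -7 | iter pos=1: | extra := -15 | iter idx=4: | extra := 1 | iter pos=0: | extra := -7 | iter pos=1: | extra := -15 | iter idx=5: | extra := 1 | iter pos=0: | extra := -7 | iter pos=1: | extra := -15 | iter idx=6: | extra := 1 | iter pos=0: | extra := -7 | iter pos=1: | extra := -15 | iter idx=7: | extra := 1 | iter pos=0: | extra := -7 | iter pos=1: | extra := -15 | iter idx=8: | extra := 1 | iter pos=0: | extra := -7 | iter pos=1: | extra := -15 | result 1
verdict: not equivalent; witness: base=2, step=1


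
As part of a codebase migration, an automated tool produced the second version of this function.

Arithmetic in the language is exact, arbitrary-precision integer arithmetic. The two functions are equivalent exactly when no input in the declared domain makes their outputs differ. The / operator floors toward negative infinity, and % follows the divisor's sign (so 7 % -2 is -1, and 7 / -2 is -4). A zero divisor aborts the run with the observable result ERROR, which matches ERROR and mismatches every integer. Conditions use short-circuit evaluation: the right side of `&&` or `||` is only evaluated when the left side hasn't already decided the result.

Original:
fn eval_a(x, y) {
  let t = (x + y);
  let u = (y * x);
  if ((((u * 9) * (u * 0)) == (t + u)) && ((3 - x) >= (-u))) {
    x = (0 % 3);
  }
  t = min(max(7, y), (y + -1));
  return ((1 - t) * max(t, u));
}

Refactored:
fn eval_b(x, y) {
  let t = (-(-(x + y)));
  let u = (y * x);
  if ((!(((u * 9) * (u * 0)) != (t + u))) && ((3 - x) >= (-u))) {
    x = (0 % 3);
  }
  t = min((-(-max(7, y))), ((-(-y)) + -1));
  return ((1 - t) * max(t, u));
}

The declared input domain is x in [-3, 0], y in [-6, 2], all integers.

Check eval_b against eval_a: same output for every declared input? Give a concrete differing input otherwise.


Behavior is preserved: although boolean connective usage differs; also comparison usage differs, the outputs never diverge.
As a probe, take x=0, y=2: eval_a runs t=2, then u=0, then ((((u * 9) * (u * 0)) == (t + u)) && ((3 - x) >= (-u))) is false, then t=1, then returns 0; eval_b runs t=2, then u=0, then ((!(((u * 9) * (u * 0)) != (t + u))) && ((3 - x) >= (-u))) is false, then t=1, then returns 0; both end at 0.
Across all 36 domain points the two functions coincide.
verdict: equivalent


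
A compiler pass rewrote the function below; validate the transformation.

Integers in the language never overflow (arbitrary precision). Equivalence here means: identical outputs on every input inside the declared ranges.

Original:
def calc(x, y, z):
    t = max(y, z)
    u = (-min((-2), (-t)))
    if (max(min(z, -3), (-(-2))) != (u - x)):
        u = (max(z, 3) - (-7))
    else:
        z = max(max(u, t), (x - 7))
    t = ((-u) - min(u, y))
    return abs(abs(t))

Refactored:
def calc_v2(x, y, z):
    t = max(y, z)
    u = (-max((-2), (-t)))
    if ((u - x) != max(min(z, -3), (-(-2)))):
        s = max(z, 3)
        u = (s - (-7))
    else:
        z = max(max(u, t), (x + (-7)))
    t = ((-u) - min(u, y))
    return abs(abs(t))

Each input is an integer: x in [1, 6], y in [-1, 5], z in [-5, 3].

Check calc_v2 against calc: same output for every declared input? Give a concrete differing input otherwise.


Consider the input x=1, y=-1, z=3.
calc: t=3, then u=3, then (max(min(z, -3), (-(-2))) != (u - x)) is false, then z=3, then t=-2, then returns 2
calc_v2: t=3, then u=2, then ((u - x) != max(min(z, -3), (-(-2)))) is true, then s=3, then u=10, then t=-9, then returns 9
2 vs 9 — the two versions disagree here.
verdict: not equivalent; witness: x=1, y=-1, z=3


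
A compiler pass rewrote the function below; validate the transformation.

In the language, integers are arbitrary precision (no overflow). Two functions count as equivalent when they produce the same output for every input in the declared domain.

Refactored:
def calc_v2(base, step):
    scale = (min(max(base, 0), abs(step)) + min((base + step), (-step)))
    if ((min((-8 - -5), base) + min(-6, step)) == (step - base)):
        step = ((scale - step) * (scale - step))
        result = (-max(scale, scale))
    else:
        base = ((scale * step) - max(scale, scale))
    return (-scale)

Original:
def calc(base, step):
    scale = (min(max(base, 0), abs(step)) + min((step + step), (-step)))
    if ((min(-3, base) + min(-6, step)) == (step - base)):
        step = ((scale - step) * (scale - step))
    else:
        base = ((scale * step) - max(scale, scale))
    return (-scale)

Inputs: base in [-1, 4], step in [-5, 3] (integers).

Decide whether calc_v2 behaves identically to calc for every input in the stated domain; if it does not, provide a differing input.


Try base=-1, step=-5.
calc: scale=-10, then ((min(-3, base) + min(-6, step)) == (step - base)) is false, then base=60, then returns 10
calc_v2: scale=-6, then ((min((-8 - -5), base) + min(-6, step)) == (step - base)) is false, then base=36, then returns 6
10 and 6 differ, so these are not the same function on this domain.
verdict: not equivalent; witness: base=-1, step=-5


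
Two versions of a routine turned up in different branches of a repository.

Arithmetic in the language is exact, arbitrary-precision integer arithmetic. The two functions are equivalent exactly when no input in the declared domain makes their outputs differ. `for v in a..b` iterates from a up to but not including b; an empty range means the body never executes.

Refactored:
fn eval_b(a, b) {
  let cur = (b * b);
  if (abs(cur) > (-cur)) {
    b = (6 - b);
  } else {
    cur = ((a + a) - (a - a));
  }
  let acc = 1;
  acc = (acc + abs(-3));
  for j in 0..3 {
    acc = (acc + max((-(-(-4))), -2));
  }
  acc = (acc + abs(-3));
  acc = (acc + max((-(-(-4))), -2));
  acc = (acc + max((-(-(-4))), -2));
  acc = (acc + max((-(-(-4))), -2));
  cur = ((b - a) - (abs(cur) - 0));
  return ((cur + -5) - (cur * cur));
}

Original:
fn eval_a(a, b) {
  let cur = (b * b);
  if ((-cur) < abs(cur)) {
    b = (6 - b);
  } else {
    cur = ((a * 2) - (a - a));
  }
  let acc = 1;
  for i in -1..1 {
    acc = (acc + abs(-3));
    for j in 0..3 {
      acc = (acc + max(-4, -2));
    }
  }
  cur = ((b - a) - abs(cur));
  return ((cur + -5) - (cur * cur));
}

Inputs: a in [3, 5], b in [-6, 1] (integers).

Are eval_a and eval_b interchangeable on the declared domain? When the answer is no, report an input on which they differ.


Equivalent — the differences include constant usage differs, and arithmetic usage differs, and min/max/abs usage differs, and comparison usage differs, and statement counts differ, and loop structure differs, and local variable names differ, yet no declared input distinguishes the two.
Spot check at a=5, b=1 — eval_a: cur = 1; ((-cur) < abs(cur)) -> true; b = 5; acc = 1; [i=-1]; acc = 4; [j=0]; acc = 2; [j=1]; acc = 0; [j=2]; acc = -2; [i=0]; acc = 1; [j=0]; acc = -1; [j=1]; acc = -3; [j=2]; acc = -5; cur = -1; return -7. eval_b: cur = 1; (abs(cur) > (-cur)) -> true; b = 5; acc = 1; acc = 4; [j=0]; acc = 2; [j=1]; acc = 0; [j=2]; acc = -2; acc = 1; acc = -1; acc = -3; acc = -5; cur = -1; return -7. Both give -7.
Checked all 24 inputs in the declared domain: the outputs agree on every one.
verdict: equivalent


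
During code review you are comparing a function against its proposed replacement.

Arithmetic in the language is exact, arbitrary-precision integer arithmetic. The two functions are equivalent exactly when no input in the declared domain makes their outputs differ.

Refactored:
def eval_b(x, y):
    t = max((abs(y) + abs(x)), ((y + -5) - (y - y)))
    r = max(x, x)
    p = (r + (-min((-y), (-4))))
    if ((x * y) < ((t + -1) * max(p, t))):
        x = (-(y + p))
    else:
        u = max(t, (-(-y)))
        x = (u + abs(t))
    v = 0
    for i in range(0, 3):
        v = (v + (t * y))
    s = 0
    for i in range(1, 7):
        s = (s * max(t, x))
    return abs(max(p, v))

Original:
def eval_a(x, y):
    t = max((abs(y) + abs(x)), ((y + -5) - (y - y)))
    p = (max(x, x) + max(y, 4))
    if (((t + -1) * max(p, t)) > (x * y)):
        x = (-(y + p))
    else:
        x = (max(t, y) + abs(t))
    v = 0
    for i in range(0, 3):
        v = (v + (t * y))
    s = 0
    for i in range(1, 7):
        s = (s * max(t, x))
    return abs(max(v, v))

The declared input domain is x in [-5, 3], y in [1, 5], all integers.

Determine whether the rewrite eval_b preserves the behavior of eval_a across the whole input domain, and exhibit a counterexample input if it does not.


Evaluate both at x=0, y=1.
eval_a: t := 1 | p := 4 | (((t + -1) * max(p, t)) > (x * y)): false | x := 2 | v := 0 | iter i=0: | v := 1 | iter i=1: | v := 2 | iter i=2: | v := 3 | s := 0 | iter i=1: | s := 0 | iter i=2: | s := 0 | iter i=3: | s := 0 | iter i=4: | s := 0 | iter i=5: | s := 0 | iter i=6: | s := 0 | result 3
eval_b: t := 1 | r := 0 | p := 4 | ((x * y) < ((t + -1) * max(p, t))): false | u := 1 | x := 2 | v := 0 | iter i=0: | v := 1 | iter i=1: | v := 2 | iter i=2: | v := 3 | s := 0 | iter i=1: | s := 0 | iter i=2: | s := 0 | iter i=3: | s := 0 | iter i=4: | s := 0 | iter i=5: | s := 0 | iter i=6: | s := 0 | result 4
3 and 4 differ, so these are not the same function on this domain.
verdict: not equivalent; witness: x=0, y=1


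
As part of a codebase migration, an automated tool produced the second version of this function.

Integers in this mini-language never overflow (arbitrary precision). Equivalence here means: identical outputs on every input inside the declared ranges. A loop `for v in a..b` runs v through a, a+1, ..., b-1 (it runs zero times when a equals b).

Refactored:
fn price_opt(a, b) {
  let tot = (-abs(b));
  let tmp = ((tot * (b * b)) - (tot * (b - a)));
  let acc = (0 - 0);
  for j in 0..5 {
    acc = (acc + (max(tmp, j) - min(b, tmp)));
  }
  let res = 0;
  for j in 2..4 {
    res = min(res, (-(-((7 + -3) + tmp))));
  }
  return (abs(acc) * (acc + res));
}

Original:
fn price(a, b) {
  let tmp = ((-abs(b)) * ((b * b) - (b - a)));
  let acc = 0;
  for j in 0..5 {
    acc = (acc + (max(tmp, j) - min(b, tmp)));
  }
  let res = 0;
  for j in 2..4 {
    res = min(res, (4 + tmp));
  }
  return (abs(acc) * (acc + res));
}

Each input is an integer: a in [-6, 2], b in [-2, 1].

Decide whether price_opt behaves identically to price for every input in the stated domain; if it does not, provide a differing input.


Changes here: local variable names differ; and constant usage differs; and arithmetic usage differs; and statement counts differ; the full 36-point sweep finds no disagreement.
verdict: equivalent


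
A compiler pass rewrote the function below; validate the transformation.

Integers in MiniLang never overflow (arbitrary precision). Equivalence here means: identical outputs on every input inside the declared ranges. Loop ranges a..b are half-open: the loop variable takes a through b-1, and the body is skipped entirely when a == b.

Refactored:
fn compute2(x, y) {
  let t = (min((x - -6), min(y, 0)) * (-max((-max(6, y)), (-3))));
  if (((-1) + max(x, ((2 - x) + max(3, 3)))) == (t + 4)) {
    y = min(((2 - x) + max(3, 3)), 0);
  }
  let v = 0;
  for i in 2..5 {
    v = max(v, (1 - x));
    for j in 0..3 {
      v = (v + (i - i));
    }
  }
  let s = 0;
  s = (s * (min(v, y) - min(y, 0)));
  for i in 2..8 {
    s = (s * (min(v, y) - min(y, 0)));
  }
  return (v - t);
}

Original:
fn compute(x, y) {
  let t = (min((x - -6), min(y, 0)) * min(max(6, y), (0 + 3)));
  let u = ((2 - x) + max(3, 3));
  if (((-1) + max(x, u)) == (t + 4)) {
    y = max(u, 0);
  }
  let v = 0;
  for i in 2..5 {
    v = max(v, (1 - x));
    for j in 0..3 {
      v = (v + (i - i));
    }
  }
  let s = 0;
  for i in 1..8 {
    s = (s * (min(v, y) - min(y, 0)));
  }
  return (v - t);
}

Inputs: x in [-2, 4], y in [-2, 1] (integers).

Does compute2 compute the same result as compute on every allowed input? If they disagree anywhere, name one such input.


The suspicious-looking change has no observable effect anywhere in the declared ranges.
One worked example (x=2, y=-1) — compute: t becomes -3; next u becomes 3; next (((-1) + max(x, u)) == (t + 4)) evaluates to false; next v becomes 0; next at i=2:; next v becomes 0; next at j=0:; next v becomes 0; next at j=1:; next v becomes 0; next at j=2:; next v becomes 0; next at i=3:; next v becomes 0; next at j=0:; next v becomes 0; next at j=1:; next v becomes 0; next at j=2:; next v becomes 0; next at i=4:; next v becomes 0; next at j=0:; next v becomes 0; next at j=1:; next v becomes 0; next at j=2:; next v becomes 0; next s becomes 0; next at i=1:; next s becomes 0; next at i=2:; next s becomes 0; next at i=3:; next s becomes 0; next at i=4:; next s becomes 0; next at i=5:; next s becomes 0; next at i=6:; next s becomes 0; next at i=7:; next s becomes 0; next final value 3; compute2: t becomes -3; next (((-1) + max(x, ((2 - x) + max(3, 3)))) == (t + 4)) evaluates to false; next v becomes 0; next at i=2:; next v becomes 0; next at j=0:; next v becomes 0; next at j=1:; next v becomes 0; next at j=2:; next v becomes 0; next at i=3:; next v becomes 0; next at j=0:; next v becomes 0; next at j=1:; next v becomes 0; next at j=2:; next v becomes 0; next at i=4:; next v becomes 0; next at j=0:; next v becomes 0; next at j=1:; next v becomes 0; next at j=2:; next v becomes 0; next s becomes 0; next s becomes 0; next at i=2:; next s becomes 0; next at i=3:; next s becomes 0; next at i=4:; next s becomes 0; next at i=5:; next s becomes 0; next at i=6:; next s becomes 0; next at i=7:; next s becomes 0; next final value 3; agreement on 3.
Sweeping the whole domain (28 inputs) finds no disagreement.
verdict: equivalent


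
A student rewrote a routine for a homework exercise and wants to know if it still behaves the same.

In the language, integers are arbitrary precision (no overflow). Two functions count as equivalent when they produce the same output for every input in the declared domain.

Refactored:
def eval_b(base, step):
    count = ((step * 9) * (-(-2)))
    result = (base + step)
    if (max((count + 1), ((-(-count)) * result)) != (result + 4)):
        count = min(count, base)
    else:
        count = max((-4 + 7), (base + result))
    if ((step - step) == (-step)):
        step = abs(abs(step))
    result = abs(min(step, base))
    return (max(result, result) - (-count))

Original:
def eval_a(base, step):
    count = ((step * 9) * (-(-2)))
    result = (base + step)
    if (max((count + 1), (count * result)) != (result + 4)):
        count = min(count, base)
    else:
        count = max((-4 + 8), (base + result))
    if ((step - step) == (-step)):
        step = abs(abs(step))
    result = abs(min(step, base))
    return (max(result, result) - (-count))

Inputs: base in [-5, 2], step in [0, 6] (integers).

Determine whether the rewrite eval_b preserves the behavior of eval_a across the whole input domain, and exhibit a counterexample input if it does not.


At base=-3, step=0: eval_a gives 7, eval_b gives 6.
verdict: not equivalent; witness: base=-3, step=0


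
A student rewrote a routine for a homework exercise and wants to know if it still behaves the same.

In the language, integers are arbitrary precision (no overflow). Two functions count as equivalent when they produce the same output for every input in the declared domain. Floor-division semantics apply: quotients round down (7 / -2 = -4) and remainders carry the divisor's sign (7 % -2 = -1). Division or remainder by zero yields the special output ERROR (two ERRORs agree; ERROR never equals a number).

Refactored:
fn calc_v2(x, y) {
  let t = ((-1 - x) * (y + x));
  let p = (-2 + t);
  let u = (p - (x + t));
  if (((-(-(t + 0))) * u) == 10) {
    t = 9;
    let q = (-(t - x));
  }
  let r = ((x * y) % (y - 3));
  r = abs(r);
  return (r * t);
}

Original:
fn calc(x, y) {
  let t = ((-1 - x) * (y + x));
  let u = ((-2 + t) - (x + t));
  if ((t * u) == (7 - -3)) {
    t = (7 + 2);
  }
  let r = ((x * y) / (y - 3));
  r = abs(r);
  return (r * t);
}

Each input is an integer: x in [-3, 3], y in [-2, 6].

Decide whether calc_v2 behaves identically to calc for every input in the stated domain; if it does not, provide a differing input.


Not equivalent: x=-3, y=-2 separates them (-20 vs -40).
calc: t := -10 | u := 1 | ((t * u) == (7 - -3)): false | r := -2 | r := 2 | result -20
calc_v2: t := -10 | p := -12 | u := 1 | (((-(-(t + 0))) * u) == 10): false | r := -4 | r := 4 | result -40
verdict: not equivalent; witness: x=-3, y=-2


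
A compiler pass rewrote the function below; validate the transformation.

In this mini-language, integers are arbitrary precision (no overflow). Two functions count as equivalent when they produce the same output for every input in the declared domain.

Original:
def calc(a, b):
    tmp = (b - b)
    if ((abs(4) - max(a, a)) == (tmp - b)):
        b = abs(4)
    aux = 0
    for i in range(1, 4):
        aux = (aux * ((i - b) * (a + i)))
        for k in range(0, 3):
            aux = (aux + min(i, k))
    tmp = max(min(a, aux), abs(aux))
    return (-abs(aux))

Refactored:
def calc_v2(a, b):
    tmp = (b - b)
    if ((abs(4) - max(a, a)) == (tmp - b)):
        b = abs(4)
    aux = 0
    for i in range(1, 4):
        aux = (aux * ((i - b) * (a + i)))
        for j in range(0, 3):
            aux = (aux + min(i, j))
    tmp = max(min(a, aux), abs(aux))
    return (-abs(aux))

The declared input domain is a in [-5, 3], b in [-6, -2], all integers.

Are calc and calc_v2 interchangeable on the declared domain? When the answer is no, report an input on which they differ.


Comparing the listings, the differences include: local variable names differ.
One worked example (a=2, b=-3) — calc: tmp=0, then ((abs(4) - max(a, a)) == (tmp - b)) is false, then aux=0, then (i=1), then aux=0, then (k=0), then aux=0, then (k=1), then aux=1, then (k=2), then aux=2, then (i=2), then aux=40, then (k=0), then aux=40, then (k=1), then aux=41, then (k=2), then aux=43, then (i=3), then aux=1290, then (k=0), then aux=1290, then (k=1), then aux=1291, then (k=2), then aux=1293, then tmp=1293, then returns -1293; calc_v2: tmp=0, then ((abs(4) - max(a, a)) == (tmp - b)) is false, then aux=0, then (i=1), then aux=0, then (j=0), then aux=0, then (j=1), then aux=1, then (j=2), then aux=2, then (i=2), then aux=40, then (j=0), then aux=40, then (j=1), then aux=41, then (j=2), then aux=43, then (i=3), then aux=1290, then (j=0), then aux=1290, then (j=1), then aux=1291, then (j=2), then aux=1293, then tmp=1293, then returns -1293; agreement on -1293.
Across all 45 domain points the two functions coincide.
verdict: equivalent


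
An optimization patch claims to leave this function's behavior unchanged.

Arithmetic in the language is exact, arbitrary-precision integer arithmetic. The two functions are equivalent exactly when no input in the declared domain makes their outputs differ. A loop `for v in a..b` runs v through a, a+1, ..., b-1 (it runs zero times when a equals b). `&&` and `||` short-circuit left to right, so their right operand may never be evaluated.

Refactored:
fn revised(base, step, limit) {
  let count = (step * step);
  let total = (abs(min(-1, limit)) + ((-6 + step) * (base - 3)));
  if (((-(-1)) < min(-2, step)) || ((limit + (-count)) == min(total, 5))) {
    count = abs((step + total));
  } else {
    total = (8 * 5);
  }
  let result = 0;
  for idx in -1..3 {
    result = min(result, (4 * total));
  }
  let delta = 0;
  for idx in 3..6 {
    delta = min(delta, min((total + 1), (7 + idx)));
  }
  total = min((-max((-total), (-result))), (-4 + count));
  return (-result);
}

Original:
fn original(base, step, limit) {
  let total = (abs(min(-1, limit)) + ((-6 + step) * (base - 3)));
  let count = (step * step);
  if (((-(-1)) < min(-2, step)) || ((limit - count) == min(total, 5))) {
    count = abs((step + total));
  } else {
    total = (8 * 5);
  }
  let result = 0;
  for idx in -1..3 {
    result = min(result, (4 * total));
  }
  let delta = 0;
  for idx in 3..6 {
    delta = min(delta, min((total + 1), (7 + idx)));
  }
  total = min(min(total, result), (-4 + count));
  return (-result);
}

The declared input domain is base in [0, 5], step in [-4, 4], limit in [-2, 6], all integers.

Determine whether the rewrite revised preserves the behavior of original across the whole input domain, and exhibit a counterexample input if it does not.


Changes here: min/max/abs usage differs, and arithmetic usage differs; the full 486-point sweep finds no disagreement.
verdict: equivalent


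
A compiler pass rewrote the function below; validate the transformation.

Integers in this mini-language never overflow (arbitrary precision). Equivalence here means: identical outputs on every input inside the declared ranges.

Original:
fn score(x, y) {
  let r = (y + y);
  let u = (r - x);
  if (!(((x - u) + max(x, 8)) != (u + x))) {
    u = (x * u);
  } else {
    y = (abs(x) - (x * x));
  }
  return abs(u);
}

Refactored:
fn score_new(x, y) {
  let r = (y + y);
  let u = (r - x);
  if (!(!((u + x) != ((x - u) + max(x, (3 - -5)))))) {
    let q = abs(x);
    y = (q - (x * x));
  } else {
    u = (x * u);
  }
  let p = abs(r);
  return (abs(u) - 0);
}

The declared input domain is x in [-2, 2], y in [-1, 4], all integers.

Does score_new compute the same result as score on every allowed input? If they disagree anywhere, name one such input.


Behavior is preserved: although boolean connective usage differs, and arithmetic usage differs, and local variable names differ, and constant usage differs, and statement counts differ, and min/max/abs usage differs, the outputs never diverge.
One worked example (x=1, y=2) — score: r = 4; u = 3; (!(((x - u) + max(x, 8)) != (u + x))) -> false; y = 0; return 3; score_new: r = 4; u = 3; (!(!((u + x) != ((x - u) + max(x, (3 - -5)))))) -> true; q = 1; y = 0; p = 4; return 3; agreement on 3.
An exhaustive pass over the 30 declared inputs shows identical outputs.
verdict: equivalent


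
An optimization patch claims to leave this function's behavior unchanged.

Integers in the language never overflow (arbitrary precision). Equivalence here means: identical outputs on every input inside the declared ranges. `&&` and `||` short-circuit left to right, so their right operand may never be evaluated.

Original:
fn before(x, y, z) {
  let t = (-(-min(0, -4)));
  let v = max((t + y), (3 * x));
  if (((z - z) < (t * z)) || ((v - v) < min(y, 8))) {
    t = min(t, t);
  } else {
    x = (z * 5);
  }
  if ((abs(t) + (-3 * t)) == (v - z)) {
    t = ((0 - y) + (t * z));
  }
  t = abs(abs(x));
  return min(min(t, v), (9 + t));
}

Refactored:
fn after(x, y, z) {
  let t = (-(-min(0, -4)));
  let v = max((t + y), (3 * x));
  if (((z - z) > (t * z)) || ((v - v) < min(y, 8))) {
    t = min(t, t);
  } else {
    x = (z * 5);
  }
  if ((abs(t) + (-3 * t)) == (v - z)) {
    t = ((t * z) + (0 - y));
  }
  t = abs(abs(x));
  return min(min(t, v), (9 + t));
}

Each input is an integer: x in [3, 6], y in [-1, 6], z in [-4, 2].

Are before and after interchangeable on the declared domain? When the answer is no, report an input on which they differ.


There is a counterexample at x=3, y=-1, z=-4: 3 on one side, 9 on the other.
before: t = -4; v = 9; (((z - z) < (t * z)) || ((v - v) < min(y, 8))) -> true; t = -4; ((abs(t) + (-3 * t)) == (v - z)) -> false; t = 3; return 3
after: t = -4; v = 9; (((z - z) > (t * z)) || ((v - v) < min(y, 8))) -> false; x = -20; ((abs(t) + (-3 * t)) == (v - z)) -> false; t = 20; return 9
verdict: not equivalent; witness: x=3, y=-1, z=-4


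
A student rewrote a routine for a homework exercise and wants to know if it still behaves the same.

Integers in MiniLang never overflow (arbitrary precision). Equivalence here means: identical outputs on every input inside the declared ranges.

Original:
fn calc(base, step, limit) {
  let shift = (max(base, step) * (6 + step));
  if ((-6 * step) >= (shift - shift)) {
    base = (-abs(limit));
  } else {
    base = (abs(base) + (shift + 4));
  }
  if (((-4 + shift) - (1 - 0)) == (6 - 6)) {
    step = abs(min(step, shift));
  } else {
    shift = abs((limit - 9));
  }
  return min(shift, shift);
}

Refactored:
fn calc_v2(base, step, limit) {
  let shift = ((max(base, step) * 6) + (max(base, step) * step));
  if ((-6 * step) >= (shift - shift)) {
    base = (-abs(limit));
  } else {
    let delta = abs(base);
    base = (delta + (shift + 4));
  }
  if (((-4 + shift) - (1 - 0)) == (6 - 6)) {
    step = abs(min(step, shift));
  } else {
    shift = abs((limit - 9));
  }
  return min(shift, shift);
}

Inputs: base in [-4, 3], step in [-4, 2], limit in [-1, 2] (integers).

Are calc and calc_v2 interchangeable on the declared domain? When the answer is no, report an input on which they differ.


Reading the diff, among the changes: arithmetic usage differs, local variable names differ, min/max/abs usage differs, statement counts differ.
One worked example (base=3, step=0, limit=1) — calc: shift = 18; ((-6 * step) >= (shift - shift)) -> true; base = -1; (((-4 + shift) - (1 - 0)) == (6 - 6)) -> false; shift = 8; return 8; calc_v2: shift = 18; ((-6 * step) >= (shift - shift)) -> true; base = -1; (((-4 + shift) - (1 - 0)) == (6 - 6)) -> false; shift = 8; return 8; agreement on 8.
Sweeping the whole domain (224 inputs) finds no disagreement.
verdict: equivalent


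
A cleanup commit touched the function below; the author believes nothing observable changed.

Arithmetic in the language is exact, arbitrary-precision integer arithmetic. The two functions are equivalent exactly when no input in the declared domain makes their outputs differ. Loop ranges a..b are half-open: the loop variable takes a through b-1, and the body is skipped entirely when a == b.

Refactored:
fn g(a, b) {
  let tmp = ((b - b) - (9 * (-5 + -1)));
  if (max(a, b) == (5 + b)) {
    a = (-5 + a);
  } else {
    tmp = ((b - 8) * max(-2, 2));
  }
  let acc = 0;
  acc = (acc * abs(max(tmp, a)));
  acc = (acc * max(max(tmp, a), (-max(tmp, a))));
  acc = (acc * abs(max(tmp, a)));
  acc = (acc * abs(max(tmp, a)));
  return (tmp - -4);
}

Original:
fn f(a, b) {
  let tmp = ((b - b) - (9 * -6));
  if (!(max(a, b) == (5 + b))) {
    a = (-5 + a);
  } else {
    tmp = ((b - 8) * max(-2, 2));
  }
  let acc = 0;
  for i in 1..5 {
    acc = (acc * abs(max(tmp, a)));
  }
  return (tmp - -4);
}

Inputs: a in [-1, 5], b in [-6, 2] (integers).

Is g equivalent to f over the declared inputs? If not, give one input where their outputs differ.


Input a=-1, b=-6: -24 from f versus 58 from g.
verdict: not equivalent; witness: a=-1, b=-6


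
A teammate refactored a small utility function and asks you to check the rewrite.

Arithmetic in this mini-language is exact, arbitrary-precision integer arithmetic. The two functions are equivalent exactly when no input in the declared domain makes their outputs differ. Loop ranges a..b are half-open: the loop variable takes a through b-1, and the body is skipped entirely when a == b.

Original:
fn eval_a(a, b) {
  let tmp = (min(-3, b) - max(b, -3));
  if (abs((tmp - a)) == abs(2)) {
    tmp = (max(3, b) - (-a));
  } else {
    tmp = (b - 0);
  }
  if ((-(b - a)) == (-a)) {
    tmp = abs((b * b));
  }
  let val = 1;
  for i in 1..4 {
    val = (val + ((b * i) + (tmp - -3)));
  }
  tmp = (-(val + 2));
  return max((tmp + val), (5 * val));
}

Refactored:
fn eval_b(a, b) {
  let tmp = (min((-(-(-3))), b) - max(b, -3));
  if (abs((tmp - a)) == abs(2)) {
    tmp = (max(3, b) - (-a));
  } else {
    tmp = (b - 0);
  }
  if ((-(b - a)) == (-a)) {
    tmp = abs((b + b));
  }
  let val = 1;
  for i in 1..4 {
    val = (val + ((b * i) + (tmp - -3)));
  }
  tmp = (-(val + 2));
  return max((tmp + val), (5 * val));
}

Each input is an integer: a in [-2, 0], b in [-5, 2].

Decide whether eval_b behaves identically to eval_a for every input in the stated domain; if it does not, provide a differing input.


The rewrite breaks on a=-2, b=-4, where the results are 170 and 50.
eval_a: tmp becomes -1; next (abs((tmp - a)) == abs(2)) evaluates to false; next tmp becomes -4; next ((-(b - a)) == (-a)) evaluates to true; next tmp becomes 16; next val becomes 1; next at i=1:; next val becomes 16; next at i=2:; next val becomes 27; next at i=3:; next val becomes 34; next tmp becomes -36; next final value 170
eval_b: tmp becomes -1; next (abs((tmp - a)) == abs(2)) evaluates to false; next tmp becomes -4; next ((-(b - a)) == (-a)) evaluates to true; next tmp becomes 8; next val becomes 1; next at i=1:; next val becomes 8; next at i=2:; next val becomes 11; next at i=3:; next val becomes 10; next tmp becomes -12; next final value 50
verdict: not equivalent; witness: a=-2, b=-4


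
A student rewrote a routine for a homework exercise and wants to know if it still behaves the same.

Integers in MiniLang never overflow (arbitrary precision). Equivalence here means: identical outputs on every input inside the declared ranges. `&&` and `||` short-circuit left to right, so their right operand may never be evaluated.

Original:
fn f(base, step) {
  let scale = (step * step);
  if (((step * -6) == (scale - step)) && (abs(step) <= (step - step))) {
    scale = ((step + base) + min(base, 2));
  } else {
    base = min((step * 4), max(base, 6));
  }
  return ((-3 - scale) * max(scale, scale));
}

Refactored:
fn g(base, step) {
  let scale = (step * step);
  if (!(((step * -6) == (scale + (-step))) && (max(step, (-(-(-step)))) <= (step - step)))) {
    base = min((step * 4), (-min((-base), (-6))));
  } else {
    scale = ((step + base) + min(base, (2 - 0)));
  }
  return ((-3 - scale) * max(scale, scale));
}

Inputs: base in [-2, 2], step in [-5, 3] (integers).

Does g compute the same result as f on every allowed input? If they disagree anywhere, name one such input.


This is a faithful refactor — constant usage differs, and boolean connective usage differs, and min/max/abs usage differs, and arithmetic usage differs, but the computed results match everywhere.
As a probe, take base=-2, step=3: f runs scale = 9; (((step * -6) == (scale - step)) && (abs(step) <= (step - step))) -> false; base = 6; return -108; g runs scale = 9; (!(((step * -6) == (scale + (-step))) && (max(step, (-(-(-step)))) <= (step - step)))) -> true; base = 6; return -108; both end at -108.
Every one of the 45 inputs gives matching results.
verdict: equivalent
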